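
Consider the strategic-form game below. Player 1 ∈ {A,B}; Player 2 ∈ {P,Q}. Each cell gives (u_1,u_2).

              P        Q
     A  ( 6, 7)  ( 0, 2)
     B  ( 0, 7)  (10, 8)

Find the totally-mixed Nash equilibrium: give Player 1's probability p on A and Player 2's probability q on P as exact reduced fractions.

(p,q) = (1/6, 5/8)

P1 indiff ⇒ q·6+(1-q)·0 = q·0+(1-q)·10 ⇒ q(6) = (1-q)(10) ⇒ q = 5/8
P2 indiff ⇒ p·7+(1-p)·7 = p·2+(1-p)·8 ⇒ p(5) = (1-p)(1) ⇒ p = 1/6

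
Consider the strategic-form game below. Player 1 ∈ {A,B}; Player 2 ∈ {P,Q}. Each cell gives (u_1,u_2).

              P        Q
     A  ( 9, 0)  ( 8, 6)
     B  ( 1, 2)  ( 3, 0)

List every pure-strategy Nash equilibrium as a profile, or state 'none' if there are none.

NE set: (A,Q)

(A,P): not NE [P2→Q gives 6>0]
(A,Q): NE
(B,P): not NE [P1→A gives 9>1]
(B,Q): not NE [P1→A gives 8>3; P2→P gives 2>0]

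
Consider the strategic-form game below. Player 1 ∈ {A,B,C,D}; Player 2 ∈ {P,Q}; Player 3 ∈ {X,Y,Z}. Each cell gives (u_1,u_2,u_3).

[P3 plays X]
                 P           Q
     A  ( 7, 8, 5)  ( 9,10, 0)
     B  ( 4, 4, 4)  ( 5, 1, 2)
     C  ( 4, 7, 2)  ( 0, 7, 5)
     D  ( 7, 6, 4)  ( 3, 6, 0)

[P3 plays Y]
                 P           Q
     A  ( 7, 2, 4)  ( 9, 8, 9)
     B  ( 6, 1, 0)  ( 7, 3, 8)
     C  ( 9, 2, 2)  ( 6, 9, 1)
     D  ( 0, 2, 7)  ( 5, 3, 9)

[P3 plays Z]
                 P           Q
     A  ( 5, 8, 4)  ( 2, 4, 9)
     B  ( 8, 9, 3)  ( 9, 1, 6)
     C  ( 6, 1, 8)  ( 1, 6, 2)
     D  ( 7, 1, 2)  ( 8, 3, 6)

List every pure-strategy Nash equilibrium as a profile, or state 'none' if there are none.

(A,P,X): not NE [P2→Q gives 10>8]
(A,P,Y): not NE [P1→C gives 9>7; P2→Q gives 8>2; P3→X gives 5>4]
(A,P,Z): not NE [P1→B gives 8>5; P3→X gives 5>4]
(A,Q,X): not NE [P3→Z gives 9>0]
(A,Q,Y): NE
(A,Q,Z): not NE [P1→B gives 9>2; P2→P gives 8>4]
(B,P,X): not NE [P1→D gives 7>4]
(B,P,Y): not NE [P1→C gives 9>6; P2→Q gives 3>1; P3→X gives 4>0]
(B,P,Z): not NE [P3→X gives 4>3]
(B,Q,X): not NE [P1→A gives 9>5; P2→P gives 4>1; P3→Y gives 8>2]
(B,Q,Y): not NE [P1→A gives 9>7]
(B,Q,Z): not NE [P2→P gives 9>1; P3→Y gives 8>6]
(C,P,X): not NE [P1→D gives 7>4; P3→Z gives 8>2]
(C,P,Y): not NE [P2→Q gives 9>2; P3→Z gives 8>2]
(C,P,Z): not NE [P1→B gives 8>6; P2→Q gives 6>1]
(C,Q,X): not NE [P1→A gives 9>0]
(C,Q,Y): not NE [P1→A gives 9>6; P3→X gives 5>1]
(C,Q,Z): not NE [P1→B gives 9>1; P3→X gives 5>2]
(D,P,X): not NE [P3→Y gives 7>4]
(D,P,Y): not NE [P1→C gives 9>0; P2→Q gives 3>2]
(D,P,Z): not NE [P1→B gives 8>7; P2→Q gives 3>1; P3→Y gives 7>2]
(D,Q,X): not NE [P1→A gives 9>3; P3→Y gives 9>0]
(D,Q,Y): not NE [P1→A gives 9>5]
(D,Q,Z): not NE [P1→B gives 9>8; P3→Y gives 9>6]

Nash profiles: (A,Q,Y)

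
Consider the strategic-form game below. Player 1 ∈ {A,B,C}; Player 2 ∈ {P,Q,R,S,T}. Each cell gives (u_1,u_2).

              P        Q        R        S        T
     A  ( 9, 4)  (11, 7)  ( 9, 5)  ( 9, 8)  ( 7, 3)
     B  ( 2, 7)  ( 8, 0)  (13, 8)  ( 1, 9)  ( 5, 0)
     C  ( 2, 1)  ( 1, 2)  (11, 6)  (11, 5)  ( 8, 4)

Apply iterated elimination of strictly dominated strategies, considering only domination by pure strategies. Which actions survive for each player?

IESDS → P1:{B,C} P2:{R,S}

P2 drop P (R beats it: A:5>4 B:8>7 C:6>1)
P2 drop Q (S beats it: A:8>7 B:9>0 C:5>2)
P1 drop A (C beats it: R:11>9 S:11>9 T:8>7)
P2 drop T (R beats it: B:8>0 C:6>4)
P1→{B,C} P2→{R,S}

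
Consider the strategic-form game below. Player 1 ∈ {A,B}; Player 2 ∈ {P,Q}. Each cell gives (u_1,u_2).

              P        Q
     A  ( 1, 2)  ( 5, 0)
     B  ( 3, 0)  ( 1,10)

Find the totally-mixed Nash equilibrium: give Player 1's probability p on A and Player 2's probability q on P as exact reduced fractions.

P1 indiff ⇒ q·1+(1-q)·5 = q·3+(1-q)·1 ⇒ q(-2) = (1-q)(-4) ⇒ q = 2/3
P2 indiff ⇒ p·2+(1-p)·0 = p·0+(1-p)·10 ⇒ p(2) = (1-p)(10) ⇒ p = 5/6

(p,q) = (5/6, 2/3)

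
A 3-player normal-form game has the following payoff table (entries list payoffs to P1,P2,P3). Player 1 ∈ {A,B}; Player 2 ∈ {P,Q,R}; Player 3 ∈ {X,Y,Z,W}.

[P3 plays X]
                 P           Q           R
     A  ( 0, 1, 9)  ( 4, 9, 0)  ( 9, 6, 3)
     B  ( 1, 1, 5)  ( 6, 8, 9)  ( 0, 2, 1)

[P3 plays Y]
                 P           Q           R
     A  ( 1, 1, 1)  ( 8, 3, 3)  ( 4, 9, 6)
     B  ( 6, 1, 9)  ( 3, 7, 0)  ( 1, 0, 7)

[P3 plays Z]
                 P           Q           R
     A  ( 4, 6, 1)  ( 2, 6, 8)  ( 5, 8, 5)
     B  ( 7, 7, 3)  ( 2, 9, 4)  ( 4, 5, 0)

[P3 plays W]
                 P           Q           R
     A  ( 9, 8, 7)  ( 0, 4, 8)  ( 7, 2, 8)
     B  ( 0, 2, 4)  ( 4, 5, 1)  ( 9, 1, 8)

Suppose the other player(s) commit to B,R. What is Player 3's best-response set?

u_3(X vs B,R) = 1
u_3(Y vs B,R) = 7
u_3(Z vs B,R) = 0
u_3(W vs B,R) = 8
max payoff 8 at {W}

argmax u_3 = {W}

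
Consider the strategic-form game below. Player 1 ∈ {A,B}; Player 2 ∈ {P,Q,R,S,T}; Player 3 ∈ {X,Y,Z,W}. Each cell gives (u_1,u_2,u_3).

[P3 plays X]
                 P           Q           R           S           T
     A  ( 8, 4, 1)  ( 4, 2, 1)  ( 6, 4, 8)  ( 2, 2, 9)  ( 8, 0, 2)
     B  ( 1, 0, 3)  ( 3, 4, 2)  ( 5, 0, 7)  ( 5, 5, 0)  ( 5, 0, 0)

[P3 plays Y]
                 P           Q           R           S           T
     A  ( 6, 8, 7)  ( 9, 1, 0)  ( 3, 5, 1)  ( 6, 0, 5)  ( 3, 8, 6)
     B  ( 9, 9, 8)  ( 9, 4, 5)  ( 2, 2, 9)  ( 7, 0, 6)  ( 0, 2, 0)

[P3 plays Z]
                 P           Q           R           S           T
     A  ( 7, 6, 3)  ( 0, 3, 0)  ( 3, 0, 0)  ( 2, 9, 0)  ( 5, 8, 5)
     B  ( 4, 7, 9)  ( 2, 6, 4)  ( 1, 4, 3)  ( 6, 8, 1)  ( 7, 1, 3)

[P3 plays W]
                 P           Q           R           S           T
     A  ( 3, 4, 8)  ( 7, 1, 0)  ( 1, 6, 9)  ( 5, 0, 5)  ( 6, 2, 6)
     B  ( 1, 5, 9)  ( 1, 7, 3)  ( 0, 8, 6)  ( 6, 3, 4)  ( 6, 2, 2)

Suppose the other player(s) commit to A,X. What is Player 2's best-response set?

BR_2 = {P,R}

u_2(P vs A,X) = 4
u_2(Q vs A,X) = 2
u_2(R vs A,X) = 4
u_2(S vs A,X) = 2
u_2(T vs A,X) = 0
max payoff 4 at {P,R}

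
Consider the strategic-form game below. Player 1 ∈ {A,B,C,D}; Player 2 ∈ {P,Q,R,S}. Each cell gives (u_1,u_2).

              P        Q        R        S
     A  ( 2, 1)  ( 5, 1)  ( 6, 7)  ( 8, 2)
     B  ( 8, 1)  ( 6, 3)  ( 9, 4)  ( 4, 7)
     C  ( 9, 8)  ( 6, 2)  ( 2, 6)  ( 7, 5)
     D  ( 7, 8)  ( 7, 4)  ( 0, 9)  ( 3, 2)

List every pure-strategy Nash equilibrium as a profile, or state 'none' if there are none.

Nash profiles: (C,P)

(A,P): not NE [P1→C gives 9>2; P2→R gives 7>1]
(A,Q): not NE [P1→D gives 7>5; P2→R gives 7>1]
(A,R): not NE [P1→B gives 9>6]
(A,S): not NE [P2→R gives 7>2]
(B,P): not NE [P1→C gives 9>8; P2→S gives 7>1]
(B,Q): not NE [P1→D gives 7>6; P2→S gives 7>3]
(B,R): not NE [P2→S gives 7>4]
(B,S): not NE [P1→A gives 8>4]
(C,P): NE
(C,Q): not NE [P1→D gives 7>6; P2→P gives 8>2]
(C,R): not NE [P1→B gives 9>2; P2→P gives 8>6]
(C,S): not NE [P1→A gives 8>7; P2→P gives 8>5]
(D,P): not NE [P1→C gives 9>7; P2→R gives 9>8]
(D,Q): not NE [P2→R gives 9>4]
(D,R): not NE [P1→B gives 9>0]
(D,S): not NE [P1→A gives 8>3; P2→R gives 9>2]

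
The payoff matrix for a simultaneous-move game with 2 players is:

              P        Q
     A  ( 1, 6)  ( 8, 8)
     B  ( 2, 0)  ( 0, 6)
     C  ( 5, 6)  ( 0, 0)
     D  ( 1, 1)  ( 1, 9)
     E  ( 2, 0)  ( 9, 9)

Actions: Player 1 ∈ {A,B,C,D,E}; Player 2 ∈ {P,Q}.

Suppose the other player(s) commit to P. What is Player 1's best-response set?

u_1(A vs P) = 1
u_1(B vs P) = 2
u_1(C vs P) = 5
u_1(D vs P) = 1
u_1(E vs P) = 2
max payoff 5 at {C}

BR_1 = {C}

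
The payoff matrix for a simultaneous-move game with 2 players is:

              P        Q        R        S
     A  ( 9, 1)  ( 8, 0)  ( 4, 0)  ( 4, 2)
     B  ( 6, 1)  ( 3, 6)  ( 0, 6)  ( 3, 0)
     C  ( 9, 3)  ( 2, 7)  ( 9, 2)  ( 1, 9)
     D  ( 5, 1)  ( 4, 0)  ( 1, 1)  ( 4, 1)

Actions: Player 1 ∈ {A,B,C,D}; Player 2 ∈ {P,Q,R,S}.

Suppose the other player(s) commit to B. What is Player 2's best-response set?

u_2(P vs B) = 1
u_2(Q vs B) = 6
u_2(R vs B) = 6
u_2(S vs B) = 0
max payoff 6 at {Q,R}

argmax u_2 = {Q,R}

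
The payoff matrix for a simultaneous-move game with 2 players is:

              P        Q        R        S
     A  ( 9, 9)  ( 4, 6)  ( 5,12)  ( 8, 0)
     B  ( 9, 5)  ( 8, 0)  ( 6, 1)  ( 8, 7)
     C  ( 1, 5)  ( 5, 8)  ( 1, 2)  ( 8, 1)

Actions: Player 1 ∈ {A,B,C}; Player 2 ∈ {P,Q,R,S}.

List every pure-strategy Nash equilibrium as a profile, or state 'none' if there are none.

(A,P): not NE [P2→R gives 12>9]
(A,Q): not NE [P1→B gives 8>4; P2→R gives 12>6]
(A,R): not NE [P1→B gives 6>5]
(A,S): not NE [P2→R gives 12>0]
(B,P): not NE [P2→S gives 7>5]
(B,Q): not NE [P2→S gives 7>0]
(B,R): not NE [P2→S gives 7>1]
(B,S): NE
(C,P): not NE [P1→B gives 9>1; P2→Q gives 8>5]
(C,Q): not NE [P1→B gives 8>5]
(C,R): not NE [P1→B gives 6>1; P2→Q gives 8>2]
(C,S): not NE [P2→Q gives 8>1]

NE set: (B,S)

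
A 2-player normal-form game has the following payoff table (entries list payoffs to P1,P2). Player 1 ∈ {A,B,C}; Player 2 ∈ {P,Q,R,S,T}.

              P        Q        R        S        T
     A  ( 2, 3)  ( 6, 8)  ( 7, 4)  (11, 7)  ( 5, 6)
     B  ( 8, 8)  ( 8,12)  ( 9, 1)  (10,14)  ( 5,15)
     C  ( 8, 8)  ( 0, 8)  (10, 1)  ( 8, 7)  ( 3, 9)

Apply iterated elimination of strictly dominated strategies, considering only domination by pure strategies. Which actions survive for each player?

IESDS → P1:{A,B} P2:{Q,S,T}

P2 drop P (T beats it: A:6>3 B:15>8 C:9>8)
P2 drop R (Q beats it: A:8>4 B:12>1 C:8>1)
P1 drop C (A beats it: Q:6>0 S:11>8 T:5>3)
P1→{A,B} P2→{Q,S,T}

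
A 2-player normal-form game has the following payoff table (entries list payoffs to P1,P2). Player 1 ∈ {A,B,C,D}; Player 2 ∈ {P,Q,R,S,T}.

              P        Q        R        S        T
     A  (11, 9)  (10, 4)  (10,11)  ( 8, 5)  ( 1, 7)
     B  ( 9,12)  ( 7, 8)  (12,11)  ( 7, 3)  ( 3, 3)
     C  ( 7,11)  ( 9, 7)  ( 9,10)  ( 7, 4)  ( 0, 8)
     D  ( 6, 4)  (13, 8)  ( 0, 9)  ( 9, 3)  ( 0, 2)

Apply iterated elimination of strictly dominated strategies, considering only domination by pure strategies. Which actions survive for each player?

P1 drop C (A beats it: P:11>7 Q:10>9 R:10>9 S:8>7 T:1>0)
P2 drop Q (R beats it: A:11>4 B:11>8 D:9>8)
P2 drop S (P beats it: A:9>5 B:12>3 D:4>3)
P1 drop D (A beats it: P:11>6 R:10>0 T:1>0)
P2 drop T (P beats it: A:9>7 B:12>3)
P1→{A,B} P2→{P,R}

Remaining: P1:{A,B} P2:{P,R}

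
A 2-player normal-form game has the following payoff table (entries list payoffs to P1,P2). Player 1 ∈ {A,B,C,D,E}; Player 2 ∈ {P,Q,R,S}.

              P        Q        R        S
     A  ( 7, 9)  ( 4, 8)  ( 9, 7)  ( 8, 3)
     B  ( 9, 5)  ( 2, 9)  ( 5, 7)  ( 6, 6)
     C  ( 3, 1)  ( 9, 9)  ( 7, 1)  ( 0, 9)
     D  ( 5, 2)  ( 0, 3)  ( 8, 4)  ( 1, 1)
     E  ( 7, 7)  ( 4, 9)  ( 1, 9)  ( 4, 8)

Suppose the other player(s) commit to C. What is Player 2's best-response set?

u_2(P vs C) = 1
u_2(Q vs C) = 9
u_2(R vs C) = 1
u_2(S vs C) = 9
max payoff 9 at {Q,S}

P2 best: {Q,S}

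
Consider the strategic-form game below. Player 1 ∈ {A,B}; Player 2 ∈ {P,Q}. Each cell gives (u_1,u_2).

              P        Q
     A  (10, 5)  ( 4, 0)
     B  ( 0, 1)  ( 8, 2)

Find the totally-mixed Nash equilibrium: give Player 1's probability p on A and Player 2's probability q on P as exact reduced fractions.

P1 indiff ⇒ q·10+(1-q)·4 = q·0+(1-q)·8 ⇒ q(10) = (1-q)(4) ⇒ q = 2/7
P2 indiff ⇒ p·5+(1-p)·1 = p·0+(1-p)·2 ⇒ p(5) = (1-p)(1) ⇒ p = 1/6

(p,q) = (1/6, 2/7)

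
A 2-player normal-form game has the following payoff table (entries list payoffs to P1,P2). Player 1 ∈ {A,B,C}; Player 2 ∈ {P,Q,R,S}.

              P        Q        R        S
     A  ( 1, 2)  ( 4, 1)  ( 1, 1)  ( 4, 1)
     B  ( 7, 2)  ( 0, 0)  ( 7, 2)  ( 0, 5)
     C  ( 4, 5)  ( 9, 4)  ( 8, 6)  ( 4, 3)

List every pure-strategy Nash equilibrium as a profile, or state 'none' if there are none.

Nash profiles: (C,R)

(A,P): not NE [P1→B gives 7>1]
(A,Q): not NE [P1→C gives 9>4; P2→P gives 2>1]
(A,R): not NE [P1→C gives 8>1; P2→P gives 2>1]
(A,S): not NE [P2→P gives 2>1]
(B,P): not NE [P2→S gives 5>2]
(B,Q): not NE [P1→C gives 9>0; P2→S gives 5>0]
(B,R): not NE [P1→C gives 8>7; P2→S gives 5>2]
(B,S): not NE [P1→C gives 4>0]
(C,P): not NE [P1→B gives 7>4; P2→R gives 6>5]
(C,Q): not NE [P2→R gives 6>4]
(C,R): NE
(C,S): not NE [P2→R gives 6>3]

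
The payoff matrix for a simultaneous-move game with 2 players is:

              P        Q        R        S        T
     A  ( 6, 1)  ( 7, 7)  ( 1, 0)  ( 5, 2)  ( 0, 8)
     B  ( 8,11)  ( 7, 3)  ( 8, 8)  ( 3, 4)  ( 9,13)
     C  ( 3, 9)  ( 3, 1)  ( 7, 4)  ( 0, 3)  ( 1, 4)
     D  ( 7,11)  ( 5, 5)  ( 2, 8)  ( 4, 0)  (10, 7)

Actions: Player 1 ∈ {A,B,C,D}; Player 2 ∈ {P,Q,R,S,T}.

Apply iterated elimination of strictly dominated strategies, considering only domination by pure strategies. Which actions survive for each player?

Remaining: P1:{B,D} P2:{P,T}

P1 drop C (B beats it: P:8>3 Q:7>3 R:8>7 S:3>0 T:9>1)
P2 drop Q (T beats it: A:8>7 B:13>3 D:7>5)
P2 drop R (P beats it: A:1>0 B:11>8 D:11>8)
P2 drop S (T beats it: A:8>2 B:13>4 D:7>0)
P1 drop A (B beats it: P:8>6 T:9>0)
P1→{B,D} P2→{P,T}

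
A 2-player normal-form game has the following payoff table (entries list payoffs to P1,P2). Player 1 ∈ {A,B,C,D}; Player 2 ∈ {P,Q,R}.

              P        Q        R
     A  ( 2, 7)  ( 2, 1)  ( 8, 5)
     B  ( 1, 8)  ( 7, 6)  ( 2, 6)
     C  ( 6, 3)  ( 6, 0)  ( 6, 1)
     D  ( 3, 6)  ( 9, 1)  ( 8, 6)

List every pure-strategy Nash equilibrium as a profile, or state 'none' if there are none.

PSNE = {(C,P), (D,R)}

(A,P): not NE [P1→C gives 6>2]
(A,Q): not NE [P1→D gives 9>2; P2→P gives 7>1]
(A,R): not NE [P2→P gives 7>5]
(B,P): not NE [P1→C gives 6>1]
(B,Q): not NE [P1→D gives 9>7; P2→P gives 8>6]
(B,R): not NE [P1→D gives 8>2; P2→P gives 8>6]
(C,P): NE
(C,Q): not NE [P1→D gives 9>6; P2→P gives 3>0]
(C,R): not NE [P1→D gives 8>6; P2→P gives 3>1]
(D,P): not NE [P1→C gives 6>3]
(D,Q): not NE [P2→R gives 6>1]
(D,R): NE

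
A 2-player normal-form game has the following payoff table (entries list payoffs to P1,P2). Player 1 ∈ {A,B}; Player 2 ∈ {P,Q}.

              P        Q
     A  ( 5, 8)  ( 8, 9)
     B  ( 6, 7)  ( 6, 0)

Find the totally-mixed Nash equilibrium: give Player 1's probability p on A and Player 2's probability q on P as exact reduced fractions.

(p,q) = (7/8, 2/3)

P1 indiff ⇒ q·5+(1-q)·8 = q·6+(1-q)·6 ⇒ q(-1) = (1-q)(-2) ⇒ q = 2/3
P2 indiff ⇒ p·8+(1-p)·7 = p·9+(1-p)·0 ⇒ p(-1) = (1-p)(-7) ⇒ p = 7/8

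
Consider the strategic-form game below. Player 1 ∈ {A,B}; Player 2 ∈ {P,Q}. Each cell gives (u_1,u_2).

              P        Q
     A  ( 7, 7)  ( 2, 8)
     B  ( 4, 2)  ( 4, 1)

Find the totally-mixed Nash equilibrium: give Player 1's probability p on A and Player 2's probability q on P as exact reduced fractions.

(p,q) = (1/2, 2/5)

P1 indiff ⇒ q·7+(1-q)·2 = q·4+(1-q)·4 ⇒ q(3) = (1-q)(2) ⇒ q = 2/5
P2 indiff ⇒ p·7+(1-p)·2 = p·8+(1-p)·1 ⇒ p(-1) = (1-p)(-1) ⇒ p = 1/2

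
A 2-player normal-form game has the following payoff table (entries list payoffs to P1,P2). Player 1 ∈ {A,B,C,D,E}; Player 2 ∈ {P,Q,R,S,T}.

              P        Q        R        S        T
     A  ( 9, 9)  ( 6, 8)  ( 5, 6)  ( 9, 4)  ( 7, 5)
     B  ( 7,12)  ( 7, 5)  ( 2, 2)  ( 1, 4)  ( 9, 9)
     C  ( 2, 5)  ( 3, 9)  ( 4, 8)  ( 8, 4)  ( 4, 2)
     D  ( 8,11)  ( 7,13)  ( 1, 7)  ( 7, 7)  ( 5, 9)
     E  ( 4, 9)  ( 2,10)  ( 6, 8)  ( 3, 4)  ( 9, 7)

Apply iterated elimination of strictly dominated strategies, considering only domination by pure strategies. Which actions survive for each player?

IESDS → P1:{A,B,D} P2:{P,Q}

P1 drop C (A beats it: P:9>2 Q:6>3 R:5>4 S:9>8 T:7>4)
P2 drop R (P beats it: A:9>6 B:12>2 D:11>7 E:9>8)
P2 drop S (P beats it: A:9>4 B:12>4 D:11>7 E:9>4)
P2 drop T (P beats it: A:9>5 B:12>9 D:11>9 E:9>7)
P1 drop E (A beats it: P:9>4 Q:6>2)
P1→{A,B,D} P2→{P,Q}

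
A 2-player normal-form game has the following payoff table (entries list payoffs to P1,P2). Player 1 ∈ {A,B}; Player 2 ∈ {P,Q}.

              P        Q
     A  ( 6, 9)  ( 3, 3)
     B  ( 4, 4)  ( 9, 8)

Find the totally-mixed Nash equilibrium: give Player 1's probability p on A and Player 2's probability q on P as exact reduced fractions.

P1 indiff ⇒ q·6+(1-q)·3 = q·4+(1-q)·9 ⇒ q(2) = (1-q)(6) ⇒ q = 3/4
P2 indiff ⇒ p·9+(1-p)·4 = p·3+(1-p)·8 ⇒ p(6) = (1-p)(4) ⇒ p = 2/5

P1 mixes 2/5 on A; P2 mixes 3/4 on P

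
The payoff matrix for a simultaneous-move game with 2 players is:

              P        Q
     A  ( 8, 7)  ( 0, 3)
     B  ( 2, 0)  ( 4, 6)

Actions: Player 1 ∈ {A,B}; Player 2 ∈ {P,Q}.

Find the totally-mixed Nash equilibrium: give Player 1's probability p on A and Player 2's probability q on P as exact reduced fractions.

P1 indiff ⇒ q·8+(1-q)·0 = q·2+(1-q)·4 ⇒ q(6) = (1-q)(4) ⇒ q = 2/5
P2 indiff ⇒ p·7+(1-p)·0 = p·3+(1-p)·6 ⇒ p(4) = (1-p)(6) ⇒ p = 3/5

p=3/5, q=2/5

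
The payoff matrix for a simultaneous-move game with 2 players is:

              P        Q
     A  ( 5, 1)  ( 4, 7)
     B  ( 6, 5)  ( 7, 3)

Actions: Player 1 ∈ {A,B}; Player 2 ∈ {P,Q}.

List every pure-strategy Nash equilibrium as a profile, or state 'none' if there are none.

PSNE = {(B,P)}

(A,P): not NE [P1→B gives 6>5; P2→Q gives 7>1]
(A,Q): not NE [P1→B gives 7>4]
(B,P): NE
(B,Q): not NE [P2→P gives 5>3]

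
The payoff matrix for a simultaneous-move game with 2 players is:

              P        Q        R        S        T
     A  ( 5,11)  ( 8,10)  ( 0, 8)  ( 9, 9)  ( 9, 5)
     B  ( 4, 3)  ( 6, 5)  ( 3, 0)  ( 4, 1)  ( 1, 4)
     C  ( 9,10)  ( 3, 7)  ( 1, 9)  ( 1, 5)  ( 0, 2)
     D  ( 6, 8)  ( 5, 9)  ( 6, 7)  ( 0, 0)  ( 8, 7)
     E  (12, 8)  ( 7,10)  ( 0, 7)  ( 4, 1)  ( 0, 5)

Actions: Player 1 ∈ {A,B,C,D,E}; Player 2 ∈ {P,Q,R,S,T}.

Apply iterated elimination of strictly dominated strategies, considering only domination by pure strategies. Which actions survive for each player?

Remaining: P1:{A,E} P2:{P,Q}

P2 drop R (P beats it: A:11>8 B:3>0 C:10>9 D:8>7 E:8>7)
P1 drop B (A beats it: P:5>4 Q:8>6 S:9>4 T:9>1)
P2 drop S (P beats it: A:11>9 C:10>5 D:8>0 E:8>1)
P2 drop T (P beats it: A:11>5 C:10>2 D:8>7 E:8>5)
P1 drop C (E beats it: P:12>9 Q:7>3)
P1 drop D (E beats it: P:12>6 Q:7>5)
P1→{A,E} P2→{P,Q}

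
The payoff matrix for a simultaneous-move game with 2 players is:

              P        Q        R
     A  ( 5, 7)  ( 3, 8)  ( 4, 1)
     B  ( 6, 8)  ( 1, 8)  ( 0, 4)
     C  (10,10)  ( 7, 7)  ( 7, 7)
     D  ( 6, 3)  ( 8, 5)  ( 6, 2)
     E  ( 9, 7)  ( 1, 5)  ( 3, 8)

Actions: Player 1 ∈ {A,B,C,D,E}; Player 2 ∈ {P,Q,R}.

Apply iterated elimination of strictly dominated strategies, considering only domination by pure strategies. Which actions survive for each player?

P1 drop A (C beats it: P:10>5 Q:7>3 R:7>4)
P1 drop B (C beats it: P:10>6 Q:7>1 R:7>0)
P1 drop E (C beats it: P:10>9 Q:7>1 R:7>3)
P2 drop R (P beats it: C:10>7 D:3>2)
P1→{C,D} P2→{P,Q}

IESDS → P1:{C,D} P2:{P,Q}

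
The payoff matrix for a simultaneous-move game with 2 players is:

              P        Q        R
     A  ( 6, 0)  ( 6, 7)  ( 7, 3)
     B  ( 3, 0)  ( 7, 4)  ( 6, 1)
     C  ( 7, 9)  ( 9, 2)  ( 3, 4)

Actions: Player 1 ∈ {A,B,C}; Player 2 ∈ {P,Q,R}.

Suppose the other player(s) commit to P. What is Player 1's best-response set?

BR_1 = {C}

u_1(A vs P) = 6
u_1(B vs P) = 3
u_1(C vs P) = 7
max payoff 7 at {C}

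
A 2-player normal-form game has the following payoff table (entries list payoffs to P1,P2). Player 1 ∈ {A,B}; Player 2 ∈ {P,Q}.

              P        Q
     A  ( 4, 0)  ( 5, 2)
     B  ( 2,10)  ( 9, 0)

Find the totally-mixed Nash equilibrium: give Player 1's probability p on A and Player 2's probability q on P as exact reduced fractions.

P1 indiff ⇒ q·4+(1-q)·5 = q·2+(1-q)·9 ⇒ q(2) = (1-q)(4) ⇒ q = 2/3
P2 indiff ⇒ p·0+(1-p)·10 = p·2+(1-p)·0 ⇒ p(-2) = (1-p)(-10) ⇒ p = 5/6

P1 mixes 5/6 on A; P2 mixes 2/3 on P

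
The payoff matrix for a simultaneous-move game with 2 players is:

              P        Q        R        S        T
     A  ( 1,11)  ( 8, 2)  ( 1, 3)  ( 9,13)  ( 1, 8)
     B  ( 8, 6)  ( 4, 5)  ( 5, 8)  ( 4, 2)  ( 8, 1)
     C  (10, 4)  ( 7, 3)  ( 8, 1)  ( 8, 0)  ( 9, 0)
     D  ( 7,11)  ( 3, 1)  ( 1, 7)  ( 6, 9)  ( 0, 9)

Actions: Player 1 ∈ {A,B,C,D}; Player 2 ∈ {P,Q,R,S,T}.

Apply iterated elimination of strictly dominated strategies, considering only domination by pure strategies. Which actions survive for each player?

P1 drop B (C beats it: P:10>8 Q:7>4 R:8>5 S:8>4 T:9>8)
P1 drop D (C beats it: P:10>7 Q:7>3 R:8>1 S:8>6 T:9>0)
P2 drop Q (P beats it: A:11>2 C:4>3)
P2 drop R (P beats it: A:11>3 C:4>1)
P2 drop T (P beats it: A:11>8 C:4>0)
P1→{A,C} P2→{P,S}

Survivors P1:{A,C} P2:{P,S}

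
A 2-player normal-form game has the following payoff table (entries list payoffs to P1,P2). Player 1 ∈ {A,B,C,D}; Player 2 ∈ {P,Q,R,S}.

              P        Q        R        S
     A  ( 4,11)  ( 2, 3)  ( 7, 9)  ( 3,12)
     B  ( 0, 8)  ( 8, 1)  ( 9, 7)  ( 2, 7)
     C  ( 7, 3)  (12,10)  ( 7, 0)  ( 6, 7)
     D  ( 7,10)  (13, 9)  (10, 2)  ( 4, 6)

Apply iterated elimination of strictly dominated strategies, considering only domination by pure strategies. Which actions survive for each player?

IESDS → P1:{C,D} P2:{P,Q}

P1 drop A (D beats it: P:7>4 Q:13>2 R:10>7 S:4>3)
P1 drop B (D beats it: P:7>0 Q:13>8 R:10>9 S:4>2)
P2 drop R (P beats it: C:3>0 D:10>2)
P2 drop S (Q beats it: C:10>7 D:9>6)
P1→{C,D} P2→{P,Q}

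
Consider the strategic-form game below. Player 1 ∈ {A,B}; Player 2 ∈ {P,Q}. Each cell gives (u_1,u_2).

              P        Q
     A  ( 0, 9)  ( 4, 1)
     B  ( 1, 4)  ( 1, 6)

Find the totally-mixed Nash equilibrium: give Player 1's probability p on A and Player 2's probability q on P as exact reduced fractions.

P1 indiff ⇒ q·0+(1-q)·4 = q·1+(1-q)·1 ⇒ q(-1) = (1-q)(-3) ⇒ q = 3/4
P2 indiff ⇒ p·9+(1-p)·4 = p·1+(1-p)·6 ⇒ p(8) = (1-p)(2) ⇒ p = 1/5

(p,q) = (1/5, 3/4)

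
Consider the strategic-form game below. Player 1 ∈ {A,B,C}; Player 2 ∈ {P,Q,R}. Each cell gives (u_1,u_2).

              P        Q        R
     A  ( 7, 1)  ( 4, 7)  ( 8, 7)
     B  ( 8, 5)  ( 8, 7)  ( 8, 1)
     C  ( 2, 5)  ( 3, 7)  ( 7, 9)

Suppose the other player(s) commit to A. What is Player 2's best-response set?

u_2(P vs A) = 1
u_2(Q vs A) = 7
u_2(R vs A) = 7
max payoff 7 at {Q,R}

BR_2 = {Q,R}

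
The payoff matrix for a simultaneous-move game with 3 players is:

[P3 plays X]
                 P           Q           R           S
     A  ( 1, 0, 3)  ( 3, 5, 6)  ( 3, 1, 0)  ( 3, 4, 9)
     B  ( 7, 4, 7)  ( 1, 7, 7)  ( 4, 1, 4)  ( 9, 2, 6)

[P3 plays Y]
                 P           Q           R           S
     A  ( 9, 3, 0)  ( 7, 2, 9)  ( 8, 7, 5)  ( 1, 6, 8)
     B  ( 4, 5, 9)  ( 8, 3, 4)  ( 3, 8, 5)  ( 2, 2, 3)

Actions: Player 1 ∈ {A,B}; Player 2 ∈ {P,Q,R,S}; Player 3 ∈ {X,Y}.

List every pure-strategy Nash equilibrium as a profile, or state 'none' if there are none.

(A,P,X): not NE [P1→B gives 7>1; P2→Q gives 5>0]
(A,P,Y): not NE [P2→R gives 7>3; P3→X gives 3>0]
(A,Q,X): not NE [P3→Y gives 9>6]
(A,Q,Y): not NE [P1→B gives 8>7; P2→R gives 7>2]
(A,R,X): not NE [P1→B gives 4>3; P2→Q gives 5>1; P3→Y gives 5>0]
(A,R,Y): NE
(A,S,X): not NE [P1→B gives 9>3; P2→Q gives 5>4]
(A,S,Y): not NE [P1→B gives 2>1; P2→R gives 7>6; P3→X gives 9>8]
(B,P,X): not NE [P2→Q gives 7>4; P3→Y gives 9>7]
(B,P,Y): not NE [P1→A gives 9>4; P2→R gives 8>5]
(B,Q,X): not NE [P1→A gives 3>1]
(B,Q,Y): not NE [P2→R gives 8>3; P3→X gives 7>4]
(B,R,X): not NE [P2→Q gives 7>1; P3→Y gives 5>4]
(B,R,Y): not NE [P1→A gives 8>3]
(B,S,X): not NE [P2→Q gives 7>2]
(B,S,Y): not NE [P2→R gives 8>2; P3→X gives 6>3]

NE set: (A,R,Y)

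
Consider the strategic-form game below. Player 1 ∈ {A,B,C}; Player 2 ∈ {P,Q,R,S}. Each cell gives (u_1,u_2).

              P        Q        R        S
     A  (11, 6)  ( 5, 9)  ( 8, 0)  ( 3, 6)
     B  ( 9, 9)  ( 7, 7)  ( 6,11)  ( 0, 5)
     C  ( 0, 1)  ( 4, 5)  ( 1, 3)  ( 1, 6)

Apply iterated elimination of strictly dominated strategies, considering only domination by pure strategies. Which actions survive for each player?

P1 drop C (A beats it: P:11>0 Q:5>4 R:8>1 S:3>1)
P2 drop S (Q beats it: A:9>6 B:7>5)
P1→{A,B} P2→{P,Q,R}

Remaining: P1:{A,B} P2:{P,Q,R}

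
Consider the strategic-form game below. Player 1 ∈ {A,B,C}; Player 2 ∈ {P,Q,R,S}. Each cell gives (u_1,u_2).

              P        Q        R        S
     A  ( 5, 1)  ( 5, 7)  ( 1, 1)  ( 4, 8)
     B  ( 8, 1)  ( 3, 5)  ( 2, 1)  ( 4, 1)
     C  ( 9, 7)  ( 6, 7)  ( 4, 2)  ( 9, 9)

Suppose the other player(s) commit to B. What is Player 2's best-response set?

P2 best: {Q}

u_2(P vs B) = 1
u_2(Q vs B) = 5
u_2(R vs B) = 1
u_2(S vs B) = 1
max payoff 5 at {Q}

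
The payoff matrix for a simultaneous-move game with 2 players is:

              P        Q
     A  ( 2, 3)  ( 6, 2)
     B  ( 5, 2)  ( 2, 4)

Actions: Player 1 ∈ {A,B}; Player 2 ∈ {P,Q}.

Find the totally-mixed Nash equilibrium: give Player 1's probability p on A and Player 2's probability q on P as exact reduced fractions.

p=2/3, q=4/7

P1 indiff ⇒ q·2+(1-q)·6 = q·5+(1-q)·2 ⇒ q(-3) = (1-q)(-4) ⇒ q = 4/7
P2 indiff ⇒ p·3+(1-p)·2 = p·2+(1-p)·4 ⇒ p(1) = (1-p)(2) ⇒ p = 2/3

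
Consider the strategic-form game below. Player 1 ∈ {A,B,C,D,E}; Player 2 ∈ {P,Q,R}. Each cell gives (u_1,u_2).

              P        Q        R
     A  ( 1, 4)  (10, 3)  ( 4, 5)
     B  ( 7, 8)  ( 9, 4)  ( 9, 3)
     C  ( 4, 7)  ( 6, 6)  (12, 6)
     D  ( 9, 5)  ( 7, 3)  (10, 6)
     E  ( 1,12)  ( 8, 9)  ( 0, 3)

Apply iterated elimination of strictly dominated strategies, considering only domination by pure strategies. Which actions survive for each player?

Survivors P1:{C,D} P2:{P,R}

P1 drop E (B beats it: P:7>1 Q:9>8 R:9>0)
P2 drop Q (P beats it: A:4>3 B:8>4 C:7>6 D:5>3)
P1 drop A (B beats it: P:7>1 R:9>4)
P1 drop B (D beats it: P:9>7 R:10>9)
P1→{C,D} P2→{P,R}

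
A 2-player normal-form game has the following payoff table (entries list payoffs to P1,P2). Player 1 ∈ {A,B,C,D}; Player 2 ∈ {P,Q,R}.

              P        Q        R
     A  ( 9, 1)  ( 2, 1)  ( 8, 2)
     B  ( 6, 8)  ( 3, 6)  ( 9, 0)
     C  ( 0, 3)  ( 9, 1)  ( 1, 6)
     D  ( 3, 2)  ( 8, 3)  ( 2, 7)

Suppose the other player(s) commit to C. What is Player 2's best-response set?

u_2(P vs C) = 3
u_2(Q vs C) = 1
u_2(R vs C) = 6
max payoff 6 at {R}

argmax u_2 = {R}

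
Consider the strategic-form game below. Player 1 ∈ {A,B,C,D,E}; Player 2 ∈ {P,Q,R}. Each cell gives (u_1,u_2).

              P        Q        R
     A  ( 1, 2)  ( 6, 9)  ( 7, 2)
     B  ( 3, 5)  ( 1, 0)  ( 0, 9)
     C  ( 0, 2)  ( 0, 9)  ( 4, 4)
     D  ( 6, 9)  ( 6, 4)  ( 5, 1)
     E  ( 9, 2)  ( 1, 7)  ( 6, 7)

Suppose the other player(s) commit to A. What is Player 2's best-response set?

BR_2 = {Q}

u_2(P vs A) = 2
u_2(Q vs A) = 9
u_2(R vs A) = 2
max payoff 9 at {Q}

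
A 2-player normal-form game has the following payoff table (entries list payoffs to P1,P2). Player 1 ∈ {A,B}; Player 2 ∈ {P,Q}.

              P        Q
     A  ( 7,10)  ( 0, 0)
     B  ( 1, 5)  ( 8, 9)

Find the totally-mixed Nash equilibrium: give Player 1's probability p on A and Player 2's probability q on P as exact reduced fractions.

P1 mixes 2/7 on A; P2 mixes 4/7 on P

P1 indiff ⇒ q·7+(1-q)·0 = q·1+(1-q)·8 ⇒ q(6) = (1-q)(8) ⇒ q = 4/7
P2 indiff ⇒ p·10+(1-p)·5 = p·0+(1-p)·9 ⇒ p(10) = (1-p)(4) ⇒ p = 2/7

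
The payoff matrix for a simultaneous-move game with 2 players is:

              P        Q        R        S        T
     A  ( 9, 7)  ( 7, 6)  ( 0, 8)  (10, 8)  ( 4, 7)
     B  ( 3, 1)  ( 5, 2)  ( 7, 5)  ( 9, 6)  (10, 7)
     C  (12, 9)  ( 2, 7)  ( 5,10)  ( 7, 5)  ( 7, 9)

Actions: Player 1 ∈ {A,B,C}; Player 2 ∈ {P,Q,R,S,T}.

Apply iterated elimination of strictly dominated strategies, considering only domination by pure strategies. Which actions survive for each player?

IESDS → P1:{A,B} P2:{R,S,T}

P2 drop P (R beats it: A:8>7 B:5>1 C:10>9)
P1 drop C (B beats it: Q:5>2 R:7>5 S:9>7 T:10>7)
P2 drop Q (R beats it: A:8>6 B:5>2)
P1→{A,B} P2→{R,S,T}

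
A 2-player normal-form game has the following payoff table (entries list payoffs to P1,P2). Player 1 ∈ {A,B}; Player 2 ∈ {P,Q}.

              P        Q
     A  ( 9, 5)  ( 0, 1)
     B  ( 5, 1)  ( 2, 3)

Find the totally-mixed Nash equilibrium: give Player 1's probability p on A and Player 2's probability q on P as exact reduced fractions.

P1 indiff ⇒ q·9+(1-q)·0 = q·5+(1-q)·2 ⇒ q(4) = (1-q)(2) ⇒ q = 1/3
P2 indiff ⇒ p·5+(1-p)·1 = p·1+(1-p)·3 ⇒ p(4) = (1-p)(2) ⇒ p = 1/3

(p,q) = (1/3, 1/3)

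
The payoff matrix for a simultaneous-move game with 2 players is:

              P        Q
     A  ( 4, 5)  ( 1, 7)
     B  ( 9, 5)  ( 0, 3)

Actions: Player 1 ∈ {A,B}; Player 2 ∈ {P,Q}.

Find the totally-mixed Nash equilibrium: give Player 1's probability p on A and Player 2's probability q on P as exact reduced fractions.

P1 indiff ⇒ q·4+(1-q)·1 = q·9+(1-q)·0 ⇒ q(-5) = (1-q)(-1) ⇒ q = 1/6
P2 indiff ⇒ p·5+(1-p)·5 = p·7+(1-p)·3 ⇒ p(-2) = (1-p)(-2) ⇒ p = 1/2

P1 mixes 1/2 on A; P2 mixes 1/6 on P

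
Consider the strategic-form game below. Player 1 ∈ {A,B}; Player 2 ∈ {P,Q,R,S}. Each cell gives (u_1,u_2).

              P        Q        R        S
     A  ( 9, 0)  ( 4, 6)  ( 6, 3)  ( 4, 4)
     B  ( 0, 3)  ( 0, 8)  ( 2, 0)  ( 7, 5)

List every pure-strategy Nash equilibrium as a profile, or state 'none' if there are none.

Nash profiles: (A,Q)

(A,P): not NE [P2→Q gives 6>0]
(A,Q): NE
(A,R): not NE [P2→Q gives 6>3]
(A,S): not NE [P1→B gives 7>4; P2→Q gives 6>4]
(B,P): not NE [P1→A gives 9>0; P2→Q gives 8>3]
(B,Q): not NE [P1→A gives 4>0]
(B,R): not NE [P1→A gives 6>2; P2→Q gives 8>0]
(B,S): not NE [P2→Q gives 8>5]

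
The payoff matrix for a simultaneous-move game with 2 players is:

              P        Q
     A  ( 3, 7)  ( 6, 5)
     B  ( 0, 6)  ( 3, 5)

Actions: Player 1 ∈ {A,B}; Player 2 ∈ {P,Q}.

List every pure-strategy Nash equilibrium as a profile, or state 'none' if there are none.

NE set: (A,P)

(A,P): NE
(A,Q): not NE [P2→P gives 7>5]
(B,P): not NE [P1→A gives 3>0]
(B,Q): not NE [P1→A gives 6>3; P2→P gives 6>5]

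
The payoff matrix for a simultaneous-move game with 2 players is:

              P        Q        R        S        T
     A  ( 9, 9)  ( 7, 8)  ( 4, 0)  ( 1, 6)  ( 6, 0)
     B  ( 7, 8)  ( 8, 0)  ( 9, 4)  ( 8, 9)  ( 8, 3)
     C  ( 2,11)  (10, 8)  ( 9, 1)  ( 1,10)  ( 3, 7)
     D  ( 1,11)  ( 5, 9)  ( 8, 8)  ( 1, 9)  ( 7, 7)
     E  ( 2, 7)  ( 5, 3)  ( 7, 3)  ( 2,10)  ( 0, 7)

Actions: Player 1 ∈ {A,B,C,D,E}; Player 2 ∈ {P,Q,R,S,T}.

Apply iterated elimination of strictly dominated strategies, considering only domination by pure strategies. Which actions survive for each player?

P1 drop D (B beats it: P:7>1 Q:8>5 R:9>8 S:8>1 T:8>7)
P1 drop E (B beats it: P:7>2 Q:8>5 R:9>7 S:8>2 T:8>0)
P2 drop Q (P beats it: A:9>8 B:8>0 C:11>8)
P2 drop R (P beats it: A:9>0 B:8>4 C:11>1)
P1 drop C (B beats it: P:7>2 S:8>1 T:8>3)
P2 drop T (P beats it: A:9>0 B:8>3)
P1→{A,B} P2→{P,S}

IESDS → P1:{A,B} P2:{P,S}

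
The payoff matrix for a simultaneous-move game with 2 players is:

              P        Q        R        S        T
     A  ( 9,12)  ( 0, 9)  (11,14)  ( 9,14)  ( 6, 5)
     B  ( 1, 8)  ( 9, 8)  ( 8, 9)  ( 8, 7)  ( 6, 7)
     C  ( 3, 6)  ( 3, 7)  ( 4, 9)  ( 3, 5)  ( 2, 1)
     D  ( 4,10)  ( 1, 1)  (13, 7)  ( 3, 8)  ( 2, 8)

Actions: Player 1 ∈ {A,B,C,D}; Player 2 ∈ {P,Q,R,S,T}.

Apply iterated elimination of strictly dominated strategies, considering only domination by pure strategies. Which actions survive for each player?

Survivors P1:{A,D} P2:{P,R,S}

P2 drop Q (R beats it: A:14>9 B:9>8 C:9>7 D:7>1)
P1 drop C (A beats it: P:9>3 R:11>4 S:9>3 T:6>2)
P2 drop T (P beats it: A:12>5 B:8>7 D:10>8)
P1 drop B (A beats it: P:9>1 R:11>8 S:9>8)
P1→{A,D} P2→{P,R,S}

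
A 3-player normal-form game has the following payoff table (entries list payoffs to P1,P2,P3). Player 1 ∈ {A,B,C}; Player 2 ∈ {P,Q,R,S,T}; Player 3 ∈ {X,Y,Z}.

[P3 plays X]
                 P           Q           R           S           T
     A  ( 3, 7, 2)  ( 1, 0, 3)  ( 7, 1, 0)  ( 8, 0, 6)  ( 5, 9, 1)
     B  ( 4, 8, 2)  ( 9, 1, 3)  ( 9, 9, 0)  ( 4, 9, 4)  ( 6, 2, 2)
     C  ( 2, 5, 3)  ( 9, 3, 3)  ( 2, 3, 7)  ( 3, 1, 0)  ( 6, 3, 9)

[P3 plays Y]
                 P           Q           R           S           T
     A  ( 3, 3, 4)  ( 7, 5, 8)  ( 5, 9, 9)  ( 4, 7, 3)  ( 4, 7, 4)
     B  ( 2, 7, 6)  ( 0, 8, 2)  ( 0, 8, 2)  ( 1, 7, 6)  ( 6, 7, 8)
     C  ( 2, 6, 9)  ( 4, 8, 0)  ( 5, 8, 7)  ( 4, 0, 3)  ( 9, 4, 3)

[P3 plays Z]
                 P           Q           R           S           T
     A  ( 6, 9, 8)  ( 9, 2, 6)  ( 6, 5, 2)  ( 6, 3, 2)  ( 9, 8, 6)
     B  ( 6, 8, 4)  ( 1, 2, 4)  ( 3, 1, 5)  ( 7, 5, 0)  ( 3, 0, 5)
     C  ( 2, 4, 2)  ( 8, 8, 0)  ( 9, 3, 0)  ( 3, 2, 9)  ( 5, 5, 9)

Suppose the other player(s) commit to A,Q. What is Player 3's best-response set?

BR_3 = {Y}

u_3(X vs A,Q) = 3
u_3(Y vs A,Q) = 8
u_3(Z vs A,Q) = 6
max payoff 8 at {Y}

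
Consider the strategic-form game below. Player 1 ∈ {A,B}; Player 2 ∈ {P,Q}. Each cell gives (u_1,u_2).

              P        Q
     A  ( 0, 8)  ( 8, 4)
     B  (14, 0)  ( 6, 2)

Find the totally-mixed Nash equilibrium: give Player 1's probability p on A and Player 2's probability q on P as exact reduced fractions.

p=1/3, q=1/8

P1 indiff ⇒ q·0+(1-q)·8 = q·14+(1-q)·6 ⇒ q(-14) = (1-q)(-2) ⇒ q = 1/8
P2 indiff ⇒ p·8+(1-p)·0 = p·4+(1-p)·2 ⇒ p(4) = (1-p)(2) ⇒ p = 1/3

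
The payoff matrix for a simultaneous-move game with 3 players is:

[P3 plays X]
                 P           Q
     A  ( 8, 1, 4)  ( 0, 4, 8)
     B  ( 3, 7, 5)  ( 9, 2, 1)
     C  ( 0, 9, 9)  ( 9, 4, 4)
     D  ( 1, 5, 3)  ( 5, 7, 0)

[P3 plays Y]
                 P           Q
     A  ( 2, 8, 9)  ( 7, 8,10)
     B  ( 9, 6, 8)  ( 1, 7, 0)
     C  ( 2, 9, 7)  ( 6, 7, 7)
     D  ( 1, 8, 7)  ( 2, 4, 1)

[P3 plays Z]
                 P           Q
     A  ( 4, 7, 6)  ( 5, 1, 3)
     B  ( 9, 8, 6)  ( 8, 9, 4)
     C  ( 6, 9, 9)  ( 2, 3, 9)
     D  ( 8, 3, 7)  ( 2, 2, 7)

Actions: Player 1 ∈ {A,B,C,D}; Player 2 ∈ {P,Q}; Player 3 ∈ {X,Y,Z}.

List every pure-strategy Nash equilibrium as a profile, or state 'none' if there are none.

(A,P,X): not NE [P2→Q gives 4>1; P3→Y gives 9>4]
(A,P,Y): not NE [P1→B gives 9>2]
(A,P,Z): not NE [P1→B gives 9>4; P3→Y gives 9>6]
(A,Q,X): not NE [P1→C gives 9>0; P3→Y gives 10>8]
(A,Q,Y): NE
(A,Q,Z): not NE [P1→B gives 8>5; P2→P gives 7>1; P3→Y gives 10>3]
(B,P,X): not NE [P1→A gives 8>3; P3→Y gives 8>5]
(B,P,Y): not NE [P2→Q gives 7>6]
(B,P,Z): not NE [P2→Q gives 9>8; P3→Y gives 8>6]
(B,Q,X): not NE [P2→P gives 7>2; P3→Z gives 4>1]
(B,Q,Y): not NE [P1→A gives 7>1; P3→Z gives 4>0]
(B,Q,Z): NE
(C,P,X): not NE [P1→A gives 8>0]
(C,P,Y): not NE [P1→B gives 9>2; P3→Z gives 9>7]
(C,P,Z): not NE [P1→B gives 9>6]
(C,Q,X): not NE [P2→P gives 9>4; P3→Z gives 9>4]
(C,Q,Y): not NE [P1→A gives 7>6; P2→P gives 9>7; P3→Z gives 9>7]
(C,Q,Z): not NE [P1→B gives 8>2; P2→P gives 9>3]
(D,P,X): not NE [P1→A gives 8>1; P2→Q gives 7>5; P3→Z gives 7>3]
(D,P,Y): not NE [P1→B gives 9>1]
(D,P,Z): not NE [P1→B gives 9>8]
(D,Q,X): not NE [P1→C gives 9>5; P3→Z gives 7>0]
(D,Q,Y): not NE [P1→A gives 7>2; P2→P gives 8>4; P3→Z gives 7>1]
(D,Q,Z): not NE [P1→B gives 8>2; P2→P gives 3>2]

PSNE = {(A,Q,Y), (B,Q,Z)}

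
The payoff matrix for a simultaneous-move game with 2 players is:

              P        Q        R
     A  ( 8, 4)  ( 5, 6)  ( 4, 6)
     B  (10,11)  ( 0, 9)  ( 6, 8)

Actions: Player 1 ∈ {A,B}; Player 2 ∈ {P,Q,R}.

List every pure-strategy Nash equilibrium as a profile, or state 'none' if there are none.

Nash profiles: (A,Q), (B,P)

(A,P): not NE [P1→B gives 10>8; P2→R gives 6>4]
(A,Q): NE
(A,R): not NE [P1→B gives 6>4]
(B,P): NE
(B,Q): not NE [P1→A gives 5>0; P2→P gives 11>9]
(B,R): not NE [P2→P gives 11>8]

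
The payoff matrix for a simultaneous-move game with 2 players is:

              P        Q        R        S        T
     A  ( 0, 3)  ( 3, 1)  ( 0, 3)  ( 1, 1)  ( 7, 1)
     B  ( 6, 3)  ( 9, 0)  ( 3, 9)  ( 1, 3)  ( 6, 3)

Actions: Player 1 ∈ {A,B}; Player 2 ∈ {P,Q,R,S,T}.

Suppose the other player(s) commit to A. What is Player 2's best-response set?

BR_2 = {P,R}

u_2(P vs A) = 3
u_2(Q vs A) = 1
u_2(R vs A) = 3
u_2(S vs A) = 1
u_2(T vs A) = 1
max payoff 3 at {P,R}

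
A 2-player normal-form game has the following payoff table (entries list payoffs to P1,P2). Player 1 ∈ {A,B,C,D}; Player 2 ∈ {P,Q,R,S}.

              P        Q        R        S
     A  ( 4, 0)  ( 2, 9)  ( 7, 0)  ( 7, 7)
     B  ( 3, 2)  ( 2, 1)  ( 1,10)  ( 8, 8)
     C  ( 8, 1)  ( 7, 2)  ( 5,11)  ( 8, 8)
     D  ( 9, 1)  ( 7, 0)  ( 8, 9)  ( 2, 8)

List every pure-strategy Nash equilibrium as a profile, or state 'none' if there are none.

NE set: (D,R)

(A,P): not NE [P1→D gives 9>4; P2→Q gives 9>0]
(A,Q): not NE [P1→D gives 7>2]
(A,R): not NE [P1→D gives 8>7; P2→Q gives 9>0]
(A,S): not NE [P1→C gives 8>7; P2→Q gives 9>7]
(B,P): not NE [P1→D gives 9>3; P2→R gives 10>2]
(B,Q): not NE [P1→D gives 7>2; P2→R gives 10>1]
(B,R): not NE [P1→D gives 8>1]
(B,S): not NE [P2→R gives 10>8]
(C,P): not NE [P1→D gives 9>8; P2→R gives 11>1]
(C,Q): not NE [P2→R gives 11>2]
(C,R): not NE [P1→D gives 8>5]
(C,S): not NE [P2→R gives 11>8]
(D,P): not NE [P2→R gives 9>1]
(D,Q): not NE [P2→R gives 9>0]
(D,R): NE
(D,S): not NE [P1→C gives 8>2; P2→R gives 9>8]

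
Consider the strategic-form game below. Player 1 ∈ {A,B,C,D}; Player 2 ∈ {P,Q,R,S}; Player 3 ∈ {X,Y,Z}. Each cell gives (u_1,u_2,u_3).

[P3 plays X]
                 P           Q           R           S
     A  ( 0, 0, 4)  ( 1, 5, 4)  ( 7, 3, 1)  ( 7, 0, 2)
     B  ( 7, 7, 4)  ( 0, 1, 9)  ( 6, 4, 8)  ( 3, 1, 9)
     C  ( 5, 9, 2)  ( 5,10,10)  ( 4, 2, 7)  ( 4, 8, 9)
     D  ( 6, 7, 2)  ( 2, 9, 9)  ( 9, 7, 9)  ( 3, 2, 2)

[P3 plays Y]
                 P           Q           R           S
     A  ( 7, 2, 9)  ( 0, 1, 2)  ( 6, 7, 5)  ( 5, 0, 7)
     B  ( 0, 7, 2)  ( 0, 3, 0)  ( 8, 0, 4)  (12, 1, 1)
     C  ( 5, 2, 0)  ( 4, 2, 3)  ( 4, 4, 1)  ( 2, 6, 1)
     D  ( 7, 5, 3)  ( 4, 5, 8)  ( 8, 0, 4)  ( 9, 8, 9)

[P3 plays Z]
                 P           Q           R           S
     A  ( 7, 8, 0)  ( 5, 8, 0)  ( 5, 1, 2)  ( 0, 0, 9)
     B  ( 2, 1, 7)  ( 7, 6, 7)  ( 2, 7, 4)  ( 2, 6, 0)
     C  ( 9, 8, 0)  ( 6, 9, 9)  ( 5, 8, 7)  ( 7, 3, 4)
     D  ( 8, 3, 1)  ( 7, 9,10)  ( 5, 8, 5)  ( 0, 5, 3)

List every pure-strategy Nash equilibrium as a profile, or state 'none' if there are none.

(A,P,X): not NE [P1→B gives 7>0; P2→Q gives 5>0; P3→Y gives 9>4]
(A,P,Y): not NE [P2→R gives 7>2]
(A,P,Z): not NE [P1→C gives 9>7; P3→Y gives 9>0]
(A,Q,X): not NE [P1→C gives 5>1]
(A,Q,Y): not NE [P1→D gives 4>0; P2→R gives 7>1; P3→X gives 4>2]
(A,Q,Z): not NE [P1→D gives 7>5; P3→X gives 4>0]
(A,R,X): not NE [P1→D gives 9>7; P2→Q gives 5>3; P3→Y gives 5>1]
(A,R,Y): not NE [P1→D gives 8>6]
(A,R,Z): not NE [P2→Q gives 8>1; P3→Y gives 5>2]
(A,S,X): not NE [P2→Q gives 5>0; P3→Z gives 9>2]
(A,S,Y): not NE [P1→B gives 12>5; P2→R gives 7>0; P3→Z gives 9>7]
(A,S,Z): not NE [P1→C gives 7>0; P2→Q gives 8>0]
(B,P,X): not NE [P3→Z gives 7>4]
(B,P,Y): not NE [P1→D gives 7>0; P3→Z gives 7>2]
(B,P,Z): not NE [P1→C gives 9>2; P2→R gives 7>1]
(B,Q,X): not NE [P1→C gives 5>0; P2→P gives 7>1]
(B,Q,Y): not NE [P1→D gives 4>0; P2→P gives 7>3; P3→X gives 9>0]
(B,Q,Z): not NE [P2→R gives 7>6; P3→X gives 9>7]
(B,R,X): not NE [P1→D gives 9>6; P2→P gives 7>4]
(B,R,Y): not NE [P2→P gives 7>0; P3→X gives 8>4]
(B,R,Z): not NE [P1→D gives 5>2; P3→X gives 8>4]
(B,S,X): not NE [P1→A gives 7>3; P2→P gives 7>1]
(B,S,Y): not NE [P2→P gives 7>1; P3→X gives 9>1]
(B,S,Z): not NE [P1→C gives 7>2; P2→R gives 7>6; P3→X gives 9>0]
(C,P,X): not NE [P1→B gives 7>5; P2→Q gives 10>9]
(C,P,Y): not NE [P1→D gives 7>5; P2→S gives 6>2; P3→X gives 2>0]
(C,P,Z): not NE [P2→Q gives 9>8; P3→X gives 2>0]
(C,Q,X): NE
(C,Q,Y): not NE [P2→S gives 6>2; P3→X gives 10>3]
(C,Q,Z): not NE [P1→D gives 7>6; P3→X gives 10>9]
(C,R,X): not NE [P1→D gives 9>4; P2→Q gives 10>2]
(C,R,Y): not NE [P1→D gives 8>4; P2→S gives 6>4; P3→Z gives 7>1]
(C,R,Z): not NE [P2→Q gives 9>8]
(C,S,X): not NE [P1→A gives 7>4; P2→Q gives 10>8]
(C,S,Y): not NE [P1→B gives 12>2; P3→X gives 9>1]
(C,S,Z): not NE [P2→Q gives 9>3; P3→X gives 9>4]
(D,P,X): not NE [P1→B gives 7>6; P2→Q gives 9>7; P3→Y gives 3>2]
(D,P,Y): not NE [P2→S gives 8>5]
(D,P,Z): not NE [P1→C gives 9>8; P2→Q gives 9>3; P3→Y gives 3>1]
(D,Q,X): not NE [P1→C gives 5>2; P3→Z gives 10>9]
(D,Q,Y): not NE [P2→S gives 8>5; P3→Z gives 10>8]
(D,Q,Z): NE
(D,R,X): not NE [P2→Q gives 9>7]
(D,R,Y): not NE [P2→S gives 8>0; P3→X gives 9>4]
(D,R,Z): not NE [P2→Q gives 9>8; P3→X gives 9>5]
(D,S,X): not NE [P1→A gives 7>3; P2→Q gives 9>2; P3→Y gives 9>2]
(D,S,Y): not NE [P1→B gives 12>9]
(D,S,Z): not NE [P1→C gives 7>0; P2→Q gives 9>5; P3→Y gives 9>3]

PSNE = {(C,Q,X), (D,Q,Z)}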